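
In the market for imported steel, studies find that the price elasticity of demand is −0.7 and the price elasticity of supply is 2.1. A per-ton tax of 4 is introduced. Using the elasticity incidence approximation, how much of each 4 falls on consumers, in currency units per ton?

Incidence ratio: consumers' share ≈ εs / (εs + |εd|) = 2.1 / (2.1 + 0.7) = 0.75.
So consumers bear ≈ 0.75 × 4 = 3; producers bear 1.

Consumers bear ≈ 3 per ton.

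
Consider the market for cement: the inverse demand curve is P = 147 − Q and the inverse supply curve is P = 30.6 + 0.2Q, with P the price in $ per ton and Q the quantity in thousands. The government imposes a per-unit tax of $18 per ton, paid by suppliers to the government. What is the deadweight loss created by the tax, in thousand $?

Deadweight loss = $135 thousand.

Rewrite in direct form: Qd = 147 − P and Qs = 5P − 153.
Without the tax, 147 − P = 5P − 153 gives 6P = 300, so P* = $50 and Q* = 97.
With the tax collected from suppliers, supply shifts: Qs = 5(P − 18) − 153.
New equilibrium: buyers pay $65, suppliers receive $47, Q = 82. (Wedge: Pb − Ps = 18.)
Quantity falls by |ΔQ| = |97 − 82| = 15.
DWL = ½ · t · |ΔQ| = ½ · 18 · 15 = $135.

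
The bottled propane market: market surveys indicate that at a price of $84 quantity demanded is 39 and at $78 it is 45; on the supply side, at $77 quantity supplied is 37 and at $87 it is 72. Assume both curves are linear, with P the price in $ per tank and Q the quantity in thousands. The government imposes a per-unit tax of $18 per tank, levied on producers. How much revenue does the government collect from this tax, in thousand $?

Tax revenue = $540 thousand.

Demand slope: (45 − 39)/(78 − 84) = -1, so Qd = 123 − P.
Supply slope: (72 − 37)/(87 − 77) = 3.5, so Qs = 3.5P − 232.5.
Without the tax, 123 − P = 3.5P − 232.5 gives 4.5P = 355.5, so P* = $79 and Q* = 44.
With the tax collected from producers, supply shifts: Qs = 3.5(P − 18) − 232.5.
Solving gives Q = 30 with buyers paying $93 and producers receiving $75 (the $18 wedge).
Revenue = t · Q = 18 · 30 = $540.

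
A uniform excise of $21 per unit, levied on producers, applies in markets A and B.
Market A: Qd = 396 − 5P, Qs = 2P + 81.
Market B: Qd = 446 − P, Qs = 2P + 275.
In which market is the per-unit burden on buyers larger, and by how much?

Market A: pre-tax P* = $45, Q* = 171; post-tax Q = 141; per-unit burden on buyers = $6.
Market B: pre-tax P* = $57, Q* = 389; post-tax Q = 375; per-unit burden on buyers = $14.
Difference: $6 vs $14 → market B is larger by $8.

Market B, by $8.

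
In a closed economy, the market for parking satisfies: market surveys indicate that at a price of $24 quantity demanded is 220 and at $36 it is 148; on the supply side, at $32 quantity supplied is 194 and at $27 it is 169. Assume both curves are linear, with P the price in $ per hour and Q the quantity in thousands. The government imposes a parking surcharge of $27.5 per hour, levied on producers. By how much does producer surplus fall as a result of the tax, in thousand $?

Producer surplus falls by $2197.5 thousand.

Demand slope: (148 − 220)/(36 − 24) = -6, so Qd = 364 − 6P.
Supply slope: (169 − 194)/(27 − 32) = 5, so Qs = 5P + 34.
Before the tax: set 364 − 6P = 5P + 34 → P* = $30, Q* = 184.
With the tax collected from producers, supply shifts: Qs = 5(P − 27.5) + 34.
Solving gives Q = 109 with consumers paying $42.5 and producers receiving $15 (the $27.5 wedge).
ΔPS is the trapezoid between Q = 109 and Q = 184 of height $15: ½ · (184 + 109) · 15 = $2197.5.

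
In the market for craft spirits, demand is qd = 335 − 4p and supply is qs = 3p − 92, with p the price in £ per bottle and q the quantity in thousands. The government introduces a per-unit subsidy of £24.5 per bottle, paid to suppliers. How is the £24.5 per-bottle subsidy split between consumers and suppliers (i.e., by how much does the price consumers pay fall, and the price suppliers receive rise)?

Before the subsidy: set 335 − 4p = 3p − 92 → p* = £61, q* = 91.
With a per-unit subsidy paid to suppliers, each receives p + 24.5 per unit sold, so supply becomes qs = 3(p + 24.5) − 92.
New equilibrium: consumers pay £50.5, suppliers receive £75, q = 133. (Wedge: pb − ps = −24.5.)
Gain to consumers: £10.5; to suppliers: £14. (They sum to £24.5.)

Consumers gain £10.5 per bottle; suppliers gain £14 per bottle.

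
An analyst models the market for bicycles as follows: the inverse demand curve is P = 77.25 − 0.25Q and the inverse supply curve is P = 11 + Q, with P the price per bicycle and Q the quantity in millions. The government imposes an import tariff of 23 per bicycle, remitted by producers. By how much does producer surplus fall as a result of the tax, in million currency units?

Inverting to Q(P) form: Qd = 309 − 4P; Qs = P − 11.
Before the tax: set 309 − 4P = P − 11 → P* = 64, Q* = 53.
With the tax collected from producers, supply shifts: Qs = (P − 23) − 11.
New equilibrium: consumers pay 68.6, producers receive 45.6, Q = 34.6. (Wedge: Pb − Ps = 23.)
ΔPS is the trapezoid between Q = 34.6 and Q = 53 of height 18.4: ½ · (53 + 34.6) · 18.4 = 805.92.

Producer surplus falls by 805.92 million.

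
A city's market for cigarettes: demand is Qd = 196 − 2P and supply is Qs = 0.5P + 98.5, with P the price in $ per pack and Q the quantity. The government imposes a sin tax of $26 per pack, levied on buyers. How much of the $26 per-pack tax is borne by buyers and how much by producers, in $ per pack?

Buyers bear $5.2 per pack; producers bear $20.8 per pack.

Without the tax, 196 − 2P = 0.5P + 98.5 gives 2.5P = 97.5, so P* = $39 and Q* = 118.
With the tax collected from buyers, demand (in seller-price terms) shifts: Qd = 196 − 2(P + 26).
Solving gives Q = 107.6 with buyers paying $44.2 and producers receiving $18.2 (the $26 wedge).
Burden on buyers: $5.2; on producers: $20.8. (They sum to $26.)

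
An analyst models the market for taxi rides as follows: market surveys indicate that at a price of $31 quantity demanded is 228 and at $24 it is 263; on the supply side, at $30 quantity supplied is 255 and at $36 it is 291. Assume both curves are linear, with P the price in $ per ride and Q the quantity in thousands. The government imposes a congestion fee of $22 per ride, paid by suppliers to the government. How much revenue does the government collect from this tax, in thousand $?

Tax revenue = $4026 thousand.

Demand slope: (263 − 228)/(24 − 31) = -5, so Qd = 383 − 5P.
Supply slope: (291 − 255)/(36 − 30) = 6, so Qs = 6P + 75.
Without the tax, 383 − 5P = 6P + 75 gives 11P = 308, so P* = $28 and Q* = 243.
With the tax collected from suppliers, supply shifts: Qs = 6(P − 22) + 75.
Solving gives Q = 183 with consumers paying $40 and suppliers receiving $18 (the $22 wedge).
Revenue = t · Q = 22 · 183 = $4026.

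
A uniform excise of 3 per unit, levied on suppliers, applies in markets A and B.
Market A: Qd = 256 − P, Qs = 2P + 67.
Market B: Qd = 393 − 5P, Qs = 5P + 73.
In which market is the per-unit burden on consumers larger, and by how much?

Market A, by 0.5.

Market A: pre-tax P* = 63, Q* = 193; post-tax Q = 191; per-unit burden on consumers = 2.
Market B: pre-tax P* = 32, Q* = 233; post-tax Q = 225.5; per-unit burden on consumers = 1.5.
Difference: 2 vs 1.5 → market A is larger by 0.5.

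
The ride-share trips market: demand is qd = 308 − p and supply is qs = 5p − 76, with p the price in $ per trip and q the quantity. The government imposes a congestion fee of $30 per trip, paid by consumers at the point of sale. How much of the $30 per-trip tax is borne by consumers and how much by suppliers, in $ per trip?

Before the tax: set 308 − p = 5p − 76 → p* = $64, q* = 244.
With the tax collected from consumers, demand (in seller-price terms) shifts: qd = 308 − (p + 30).
Solving gives q = 219 with consumers paying $89 and suppliers receiving $59 (the $30 wedge).
Burden on consumers: $25; on suppliers: $5. (They sum to $30.)

Consumers bear $25 per trip; suppliers bear $5 per trip.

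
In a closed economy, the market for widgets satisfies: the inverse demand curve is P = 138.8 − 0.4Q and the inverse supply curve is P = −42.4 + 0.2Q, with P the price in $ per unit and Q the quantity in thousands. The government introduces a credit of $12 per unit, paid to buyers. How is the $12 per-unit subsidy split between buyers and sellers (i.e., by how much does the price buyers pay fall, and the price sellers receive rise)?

Buyers gain $8 per unit; sellers gain $4 per unit.

Inverting to Q(P) form: Qd = 347 − 2.5P; Qs = 5P + 212.
Without the subsidy, 347 − 2.5P = 5P + 212 gives 7.5P = 135, so P* = $18 and Q* = 302.
With a per-unit subsidy paid to buyers, each effectively pays P − 12, so demand becomes Qd = 347 − 2.5(P − 12).
Solving gives Q = 322 with buyers paying $10 and sellers receiving $22 (the $12 wedge).
Gain to buyers: $8; to sellers: $4. (They sum to $12.)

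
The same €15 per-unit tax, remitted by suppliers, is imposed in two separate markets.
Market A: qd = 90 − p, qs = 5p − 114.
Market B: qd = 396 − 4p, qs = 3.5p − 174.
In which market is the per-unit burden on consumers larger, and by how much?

Market A, by €5.5.

Market A: pre-tax p* = €34, q* = 56; post-tax q = 43.5; per-unit burden on consumers = €12.5.
Market B: pre-tax p* = €76, q* = 92; post-tax q = 64; per-unit burden on consumers = €7.
Difference: €12.5 vs €7 → market A is larger by €5.5.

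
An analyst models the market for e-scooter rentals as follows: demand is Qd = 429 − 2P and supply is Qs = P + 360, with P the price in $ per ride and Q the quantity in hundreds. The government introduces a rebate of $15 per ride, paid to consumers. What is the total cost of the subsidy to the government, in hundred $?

Government outlay = $5895 hundred.

Before the subsidy: set 429 − 2P = P + 360 → P* = $23, Q* = 383.
With a per-unit subsidy paid to consumers, each effectively pays P − 15, so demand becomes Qd = 429 − 2(P − 15).
New equilibrium: consumers pay $18, suppliers receive $33, Q = 393. (Wedge: Pb − Ps = −15.)
Outlay = t · Q = 15 · 393 = $5895.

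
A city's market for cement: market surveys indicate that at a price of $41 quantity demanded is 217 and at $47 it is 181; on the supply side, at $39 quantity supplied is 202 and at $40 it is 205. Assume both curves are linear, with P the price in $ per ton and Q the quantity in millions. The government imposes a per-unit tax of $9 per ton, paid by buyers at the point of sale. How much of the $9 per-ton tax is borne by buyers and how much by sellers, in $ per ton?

Demand slope: (181 − 217)/(47 − 41) = -6, so Qd = 463 − 6P.
Supply slope: (205 − 202)/(40 − 39) = 3, so Qs = 3P + 85.
Without the tax, 463 − 6P = 3P + 85 gives 9P = 378, so P* = $42 and Q* = 211.
With the tax collected from buyers, demand (in seller-price terms) shifts: Qd = 463 − 6(P + 9).
Solving gives Q = 193 with buyers paying $45 and sellers receiving $36 (the $9 wedge).
Burden on buyers: $3; on sellers: $6. (They sum to $9.)

Buyers bear $3 per ton; sellers bear $6 per ton.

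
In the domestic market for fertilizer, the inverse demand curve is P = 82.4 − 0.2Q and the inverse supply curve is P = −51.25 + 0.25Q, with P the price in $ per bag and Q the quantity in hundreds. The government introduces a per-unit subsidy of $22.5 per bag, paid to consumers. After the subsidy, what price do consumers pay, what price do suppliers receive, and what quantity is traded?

Rewrite in direct form: Qd = 412 − 5P and Qs = 4P + 205.
Before the subsidy: set 412 − 5P = 4P + 205 → P* = $23, Q* = 297.
With a per-unit subsidy paid to consumers, each effectively pays P − 22.5, so demand becomes Qd = 412 − 5(P − 22.5).
New equilibrium: consumers pay $13, suppliers receive $35.5, Q = 347. (Wedge: Pb − Ps = −22.5.)

Consumers pay $13; suppliers receive $35.5; quantity = 347.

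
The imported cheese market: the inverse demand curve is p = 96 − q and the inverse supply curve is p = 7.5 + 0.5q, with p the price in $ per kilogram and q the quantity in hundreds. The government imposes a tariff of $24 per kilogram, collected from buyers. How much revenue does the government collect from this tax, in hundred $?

Tax revenue = $1032 hundred.

Rewrite in direct form: qd = 96 − p and qs = 2p − 15.
Before the tax: set 96 − p = 2p − 15 → p* = $37, q* = 59.
With the tax collected from buyers, demand (in seller-price terms) shifts: qd = 96 − (p + 24).
New equilibrium: buyers pay $53, sellers receive $29, q = 43. (Wedge: pb − ps = 24.)
Revenue = t · Q = 24 · 43 = $1032.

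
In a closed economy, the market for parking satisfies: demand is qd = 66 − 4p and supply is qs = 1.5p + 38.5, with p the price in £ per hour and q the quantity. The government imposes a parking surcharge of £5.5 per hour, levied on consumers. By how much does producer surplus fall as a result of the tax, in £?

Without the tax, 66 − 4p = 1.5p + 38.5 gives 5.5p = 27.5, so p* = £5 and q* = 46.
With the tax collected from consumers, demand (in seller-price terms) shifts: qd = 66 − 4(p + 5.5).
Solving gives q = 40 with consumers paying £6.5 and suppliers receiving £1 (the £5.5 wedge).
ΔPS is the trapezoid between Q = 40 and Q = 46 of height £4: ½ · (46 + 40) · 4 = £172.

Producer surplus falls by £172.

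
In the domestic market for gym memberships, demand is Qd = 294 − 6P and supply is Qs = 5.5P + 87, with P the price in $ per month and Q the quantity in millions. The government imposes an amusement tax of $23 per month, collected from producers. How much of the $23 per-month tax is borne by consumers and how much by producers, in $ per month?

Without the tax, 294 − 6P = 5.5P + 87 gives 11.5P = 207, so P* = $18 and Q* = 186.
With the tax collected from producers, supply shifts: Qs = 5.5(P − 23) + 87.
Solving gives Q = 120 with consumers paying $29 and producers receiving $6 (the $23 wedge).
Burden on consumers: $11; on producers: $12. (They sum to $23.)

Consumers bear $11 per month; producers bear $12 per month.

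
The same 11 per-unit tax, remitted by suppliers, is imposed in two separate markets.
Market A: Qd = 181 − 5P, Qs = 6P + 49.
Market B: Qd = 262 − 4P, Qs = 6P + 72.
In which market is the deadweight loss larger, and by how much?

Market A, by 19.8.

Market A: pre-tax P* = 12, Q* = 121; post-tax Q = 91; deadweight loss = 165.
Market B: pre-tax P* = 19, Q* = 186; post-tax Q = 159.6; deadweight loss = 145.2.
Difference: 165 vs 145.2 → market A is larger by 19.8.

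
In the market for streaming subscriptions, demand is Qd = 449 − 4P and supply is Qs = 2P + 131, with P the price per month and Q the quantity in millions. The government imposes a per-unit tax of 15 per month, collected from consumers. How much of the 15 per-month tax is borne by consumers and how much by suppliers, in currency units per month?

Consumers bear 5 per month; suppliers bear 10 per month.

Before the tax: set 449 − 4P = 2P + 131 → P* = 53, Q* = 237.
With the tax collected from consumers, demand (in seller-price terms) shifts: Qd = 449 − 4(P + 15).
Solving gives Q = 217 with consumers paying 58 and suppliers receiving 43 (the 15 wedge).
Burden on consumers: 5; on suppliers: 10. (They sum to 15.)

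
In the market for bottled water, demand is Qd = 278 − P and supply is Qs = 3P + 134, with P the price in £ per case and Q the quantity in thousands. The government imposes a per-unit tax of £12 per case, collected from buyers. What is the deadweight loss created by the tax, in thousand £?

Without the tax, 278 − P = 3P + 134 gives 4P = 144, so P* = £36 and Q* = 242.
With the tax collected from buyers, demand (in seller-price terms) shifts: Qd = 278 − (P + 12).
New equilibrium: buyers pay £45, sellers receive £33, Q = 233. (Wedge: Pb − Ps = 12.)
Quantity falls by |ΔQ| = |242 − 233| = 9.
DWL = ½ · t · |ΔQ| = ½ · 12 · 9 = £54.

Deadweight loss = £54 thousand.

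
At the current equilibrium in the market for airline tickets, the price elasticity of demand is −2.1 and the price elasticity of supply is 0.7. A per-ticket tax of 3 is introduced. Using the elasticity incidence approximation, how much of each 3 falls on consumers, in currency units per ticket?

Incidence ratio: consumers' share ≈ εs / (εs + |εd|) = 0.7 / (0.7 + 2.1) = 0.25.
So consumers bear ≈ 0.25 × 3 = 0.75; sellers bear 2.25.

Consumers bear ≈ 0.75 per ticket.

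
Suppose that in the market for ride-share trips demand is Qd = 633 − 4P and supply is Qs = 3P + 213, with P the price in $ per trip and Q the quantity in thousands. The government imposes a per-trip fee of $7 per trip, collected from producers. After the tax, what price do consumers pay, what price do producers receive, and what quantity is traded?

Without the tax, 633 − 4P = 3P + 213 gives 7P = 420, so P* = $60 and Q* = 393.
With the tax collected from producers, supply shifts: Qs = 3(P − 7) + 213.
New equilibrium: consumers pay $63, producers receive $56, Q = 381. (Wedge: Pb − Ps = 7.)

Consumers pay $63; producers receive $56; quantity = 381.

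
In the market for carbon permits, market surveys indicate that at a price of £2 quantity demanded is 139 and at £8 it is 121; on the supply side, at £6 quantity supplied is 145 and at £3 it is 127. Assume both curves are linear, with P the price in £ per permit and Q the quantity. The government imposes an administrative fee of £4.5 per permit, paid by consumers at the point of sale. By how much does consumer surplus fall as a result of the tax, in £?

Demand slope: (121 − 139)/(8 − 2) = -3, so Qd = 145 − 3P.
Supply slope: (127 − 145)/(3 − 6) = 6, so Qs = 6P + 109.
Before the tax: set 145 − 3P = 6P + 109 → P* = £4, Q* = 133.
With the tax collected from consumers, demand (in seller-price terms) shifts: Qd = 145 − 3(P + 4.5).
Solving gives Q = 124 with consumers paying £7 and producers receiving £2.5 (the £4.5 wedge).
ΔCS is the trapezoid between Q = 124 and Q = 133 of height £3: ½ · (133 + 124) · 3 = £385.5.

Consumer surplus falls by £385.5.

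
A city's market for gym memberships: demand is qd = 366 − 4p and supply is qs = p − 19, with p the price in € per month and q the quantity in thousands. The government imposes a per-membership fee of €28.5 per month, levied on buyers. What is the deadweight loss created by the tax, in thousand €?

Deadweight loss = €324.9 thousand.

Before the tax: set 366 − 4p = p − 19 → p* = €77, q* = 58.
With the tax collected from buyers, demand (in seller-price terms) shifts: qd = 366 − 4(p + 28.5).
Solving gives q = 35.2 with buyers paying €82.7 and sellers receiving €54.2 (the €28.5 wedge).
Quantity falls by |ΔQ| = |58 − 35.2| = 22.8.
DWL = ½ · t · |ΔQ| = ½ · 28.5 · 22.8 = €324.9.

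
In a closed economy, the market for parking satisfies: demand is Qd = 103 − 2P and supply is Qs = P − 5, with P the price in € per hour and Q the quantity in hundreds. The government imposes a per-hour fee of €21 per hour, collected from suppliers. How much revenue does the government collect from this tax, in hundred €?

Tax revenue = €357 hundred.

Before the tax: set 103 − 2P = P − 5 → P* = €36, Q* = 31.
With the tax collected from suppliers, supply shifts: Qs = (P − 21) − 5.
Solving gives Q = 17 with buyers paying €43 and suppliers receiving €22 (the €21 wedge).
Revenue = t · Q = 21 · 17 = €357.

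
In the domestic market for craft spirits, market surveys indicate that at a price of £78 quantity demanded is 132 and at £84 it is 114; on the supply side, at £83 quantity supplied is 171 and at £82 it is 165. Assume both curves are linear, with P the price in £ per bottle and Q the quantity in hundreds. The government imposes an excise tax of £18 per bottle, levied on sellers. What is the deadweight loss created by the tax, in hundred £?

Demand slope: (114 − 132)/(84 − 78) = -3, so Qd = 366 − 3P.
Supply slope: (165 − 171)/(82 − 83) = 6, so Qs = 6P − 327.
Before the tax: set 366 − 3P = 6P − 327 → P* = £77, Q* = 135.
With the tax collected from sellers, supply shifts: Qs = 6(P − 18) − 327.
New equilibrium: buyers pay £89, sellers receive £71, Q = 99. (Wedge: Pb − Ps = 18.)
Quantity falls by |ΔQ| = |135 − 99| = 36.
DWL = ½ · t · |ΔQ| = ½ · 18 · 36 = £324.

Deadweight loss = £324 hundred.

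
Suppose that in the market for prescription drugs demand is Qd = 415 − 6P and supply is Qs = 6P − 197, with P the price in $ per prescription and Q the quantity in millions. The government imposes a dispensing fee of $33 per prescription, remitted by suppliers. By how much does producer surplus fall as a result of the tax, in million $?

Before the tax: set 415 − 6P = 6P − 197 → P* = $51, Q* = 109.
With the tax collected from suppliers, supply shifts: Qs = 6(P − 33) − 197.
Solving gives Q = 10 with consumers paying $67.5 and suppliers receiving $34.5 (the $33 wedge).
ΔPS is the trapezoid between Q = 10 and Q = 109 of height $16.5: ½ · (109 + 10) · 16.5 = $981.75.

Producer surplus falls by $981.75 million.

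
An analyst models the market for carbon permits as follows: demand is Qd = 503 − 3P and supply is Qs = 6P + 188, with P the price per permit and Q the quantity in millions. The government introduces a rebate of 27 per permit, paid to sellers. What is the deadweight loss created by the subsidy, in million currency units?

Deadweight loss = 729 million.

Without the subsidy, 503 − 3P = 6P + 188 gives 9P = 315, so P* = 35 and Q* = 398.
With a per-unit subsidy paid to sellers, each receives P + 27 per unit sold, so supply becomes Qs = 6(P + 27) + 188.
New equilibrium: consumers pay 17, sellers receive 44, Q = 452. (Wedge: Pb − Ps = −27.)
Quantity rises by |ΔQ| = |398 − 452| = 54.
DWL = ½ · t · |ΔQ| = ½ · 27 · 54 = 729.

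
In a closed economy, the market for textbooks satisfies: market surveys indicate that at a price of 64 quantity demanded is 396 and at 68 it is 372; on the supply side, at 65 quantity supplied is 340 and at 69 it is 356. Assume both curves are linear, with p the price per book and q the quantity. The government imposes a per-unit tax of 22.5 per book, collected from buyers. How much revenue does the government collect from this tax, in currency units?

Tax revenue = 6885.

Demand slope: (372 − 396)/(68 − 64) = -6, so qd = 780 − 6p.
Supply slope: (356 − 340)/(69 − 65) = 4, so qs = 4p + 80.
Without the tax, 780 − 6p = 4p + 80 gives 10p = 700, so p* = 70 and q* = 360.
With the tax collected from buyers, demand (in seller-price terms) shifts: qd = 780 − 6(p + 22.5).
Solving gives q = 306 with buyers paying 79 and suppliers receiving 56.5 (the 22.5 wedge).
Revenue = t · Q = 22.5 · 306 = 6885.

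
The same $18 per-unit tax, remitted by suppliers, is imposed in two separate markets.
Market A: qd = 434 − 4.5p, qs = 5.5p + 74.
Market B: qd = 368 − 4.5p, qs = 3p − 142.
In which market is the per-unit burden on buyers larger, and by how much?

Market A: pre-tax p* = $36, q* = 272; post-tax q = 227.45; per-unit burden on buyers = $9.9.
Market B: pre-tax p* = $68, q* = 62; post-tax q = 29.6; per-unit burden on buyers = $7.2.
Difference: $9.9 vs $7.2 → market A is larger by $2.7.

Market A, by $2.7.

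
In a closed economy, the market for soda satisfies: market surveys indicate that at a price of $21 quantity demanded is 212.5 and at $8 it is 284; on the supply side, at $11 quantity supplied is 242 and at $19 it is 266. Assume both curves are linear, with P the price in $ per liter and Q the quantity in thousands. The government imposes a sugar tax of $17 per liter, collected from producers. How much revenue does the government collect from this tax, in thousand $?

Tax revenue = $3706 thousand.

Demand slope: (284 − 212.5)/(8 − 21) = -5.5, so Qd = 328 − 5.5P.
Supply slope: (266 − 242)/(19 − 11) = 3, so Qs = 3P + 209.
Without the tax, 328 − 5.5P = 3P + 209 gives 8.5P = 119, so P* = $14 and Q* = 251.
With the tax collected from producers, supply shifts: Qs = 3(P − 17) + 209.
New equilibrium: consumers pay $20, producers receive $3, Q = 218. (Wedge: Pb − Ps = 17.)
Revenue = t · Q = 17 · 218 = $3706.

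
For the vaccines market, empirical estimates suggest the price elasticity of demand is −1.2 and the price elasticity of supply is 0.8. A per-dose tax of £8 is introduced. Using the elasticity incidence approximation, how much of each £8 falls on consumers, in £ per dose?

Consumers bear ≈ £3.2 per dose.

Incidence ratio: consumers' share ≈ εs / (εs + |εd|) = 0.8 / (0.8 + 1.2) = 0.4.
So consumers bear ≈ 0.4 × £8 = £3.2; suppliers bear £4.8.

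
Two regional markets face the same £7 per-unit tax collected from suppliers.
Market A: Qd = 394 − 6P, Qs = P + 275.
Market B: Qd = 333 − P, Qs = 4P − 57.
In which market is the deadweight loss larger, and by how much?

Market A: pre-tax P* = £17, Q* = 292; post-tax Q = 286; deadweight loss = £21.
Market B: pre-tax P* = £78, Q* = 255; post-tax Q = 249.4; deadweight loss = £19.6.
Difference: £21 vs £19.6 → market A is larger by £1.4.

Market A, by £1.4.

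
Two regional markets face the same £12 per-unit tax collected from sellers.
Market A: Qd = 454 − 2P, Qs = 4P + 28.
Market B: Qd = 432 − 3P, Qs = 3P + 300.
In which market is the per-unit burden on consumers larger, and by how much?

Market A: pre-tax P* = £71, Q* = 312; post-tax Q = 296; per-unit burden on consumers = £8.
Market B: pre-tax P* = £22, Q* = 366; post-tax Q = 348; per-unit burden on consumers = £6.
Difference: £8 vs £6 → market A is larger by £2.

Market A, by £2.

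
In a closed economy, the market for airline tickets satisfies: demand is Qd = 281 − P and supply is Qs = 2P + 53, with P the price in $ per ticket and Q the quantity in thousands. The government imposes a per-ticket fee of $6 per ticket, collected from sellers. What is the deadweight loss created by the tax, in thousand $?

Deadweight loss = $12 thousand.

Without the tax, 281 − P = 2P + 53 gives 3P = 228, so P* = $76 and Q* = 205.
With the tax collected from sellers, supply shifts: Qs = 2(P − 6) + 53.
New equilibrium: buyers pay $80, sellers receive $74, Q = 201. (Wedge: Pb − Ps = 6.)
Quantity falls by |ΔQ| = |205 − 201| = 4.
DWL = ½ · t · |ΔQ| = ½ · 6 · 4 = $12.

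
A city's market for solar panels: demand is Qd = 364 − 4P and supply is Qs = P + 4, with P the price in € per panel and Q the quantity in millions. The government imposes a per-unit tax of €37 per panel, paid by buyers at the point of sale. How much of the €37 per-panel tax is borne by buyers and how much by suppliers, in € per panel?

Buyers bear €7.4 per panel; suppliers bear €29.6 per panel.

Before the tax: set 364 − 4P = P + 4 → P* = €72, Q* = 76.
With the tax collected from buyers, demand (in seller-price terms) shifts: Qd = 364 − 4(P + 37).
New equilibrium: buyers pay €79.4, suppliers receive €42.4, Q = 46.4. (Wedge: Pb − Ps = 37.)
Burden on buyers: €7.4; on suppliers: €29.6. (They sum to €37.)
The less price-elastic side of the market bears the larger share of a per-unit tax.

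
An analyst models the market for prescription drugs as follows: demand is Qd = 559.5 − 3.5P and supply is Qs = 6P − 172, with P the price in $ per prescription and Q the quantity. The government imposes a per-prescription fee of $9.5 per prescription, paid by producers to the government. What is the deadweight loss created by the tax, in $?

Deadweight loss = $99.75.

Before the tax: set 559.5 − 3.5P = 6P − 172 → P* = $77, Q* = 290.
With the tax collected from producers, supply shifts: Qs = 6(P − 9.5) − 172.
New equilibrium: consumers pay $83, producers receive $73.5, Q = 269. (Wedge: Pb − Ps = 9.5.)
Quantity falls by |ΔQ| = |290 − 269| = 21.
DWL = ½ · t · |ΔQ| = ½ · 9.5 · 21 = $99.75.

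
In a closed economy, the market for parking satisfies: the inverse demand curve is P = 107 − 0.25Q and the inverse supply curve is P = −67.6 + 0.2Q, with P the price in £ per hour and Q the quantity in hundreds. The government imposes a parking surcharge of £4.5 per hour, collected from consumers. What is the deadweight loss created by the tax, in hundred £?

Rewrite in direct form: Qd = 428 − 4P and Qs = 5P + 338.
Before the tax: set 428 − 4P = 5P + 338 → P* = £10, Q* = 388.
With the tax collected from consumers, demand (in seller-price terms) shifts: Qd = 428 − 4(P + 4.5).
New equilibrium: consumers pay £12.5, suppliers receive £8, Q = 378. (Wedge: Pb − Ps = 4.5.)
Quantity falls by |ΔQ| = |388 − 378| = 10.
DWL = ½ · t · |ΔQ| = ½ · 4.5 · 10 = £22.5.

Deadweight loss = £22.5 hundred.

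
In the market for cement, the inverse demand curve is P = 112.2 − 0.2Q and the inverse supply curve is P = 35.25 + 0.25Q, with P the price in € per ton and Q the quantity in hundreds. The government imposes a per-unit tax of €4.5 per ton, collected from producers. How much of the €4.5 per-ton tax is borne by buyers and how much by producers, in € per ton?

Rewrite in direct form: Qd = 561 − 5P and Qs = 4P − 141.
Before the tax: set 561 − 5P = 4P − 141 → P* = €78, Q* = 171.
With the tax collected from producers, supply shifts: Qs = 4(P − 4.5) − 141.
Solving gives Q = 161 with buyers paying €80 and producers receiving €75.5 (the €4.5 wedge).
Burden on buyers: €2; on producers: €2.5. (They sum to €4.5.)
The less price-elastic side of the market bears the larger share of a per-unit tax.

Buyers bear €2 per ton; producers bear €2.5 per ton.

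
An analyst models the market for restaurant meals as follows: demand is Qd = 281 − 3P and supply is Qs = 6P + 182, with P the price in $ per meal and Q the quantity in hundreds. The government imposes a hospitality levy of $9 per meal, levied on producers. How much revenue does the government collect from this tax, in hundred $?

Tax revenue = $2070 hundred.

Without the tax, 281 − 3P = 6P + 182 gives 9P = 99, so P* = $11 and Q* = 248.
With the tax collected from producers, supply shifts: Qs = 6(P − 9) + 182.
New equilibrium: consumers pay $17, producers receive $8, Q = 230. (Wedge: Pb − Ps = 9.)
Revenue = t · Q = 9 · 230 = $2070.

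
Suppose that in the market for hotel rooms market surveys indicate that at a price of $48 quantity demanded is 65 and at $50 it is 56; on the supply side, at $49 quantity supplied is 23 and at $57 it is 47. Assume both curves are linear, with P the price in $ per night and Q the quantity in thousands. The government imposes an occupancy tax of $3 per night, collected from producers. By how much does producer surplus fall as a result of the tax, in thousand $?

Demand slope: (56 − 65)/(50 − 48) = -4.5, so Qd = 281 − 4.5P.
Supply slope: (47 − 23)/(57 − 49) = 3, so Qs = 3P − 124.
Without the tax, 281 − 4.5P = 3P − 124 gives 7.5P = 405, so P* = $54 and Q* = 38.
With the tax collected from producers, supply shifts: Qs = 3(P − 3) − 124.
Solving gives Q = 32.6 with consumers paying $55.2 and producers receiving $52.2 (the $3 wedge).
ΔPS is the trapezoid between Q = 32.6 and Q = 38 of height $1.8: ½ · (38 + 32.6) · 1.8 = $63.54.

Producer surplus falls by $63.54 thousand.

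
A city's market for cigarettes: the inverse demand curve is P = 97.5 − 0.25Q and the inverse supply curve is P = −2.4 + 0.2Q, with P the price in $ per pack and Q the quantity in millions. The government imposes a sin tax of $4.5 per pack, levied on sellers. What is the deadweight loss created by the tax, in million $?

Rewrite in direct form: Qd = 390 − 4P and Qs = 5P + 12.
Before the tax: set 390 − 4P = 5P + 12 → P* = $42, Q* = 222.
With the tax collected from sellers, supply shifts: Qs = 5(P − 4.5) + 12.
Solving gives Q = 212 with buyers paying $44.5 and sellers receiving $40 (the $4.5 wedge).
Quantity falls by |ΔQ| = |222 − 212| = 10.
DWL = ½ · t · |ΔQ| = ½ · 4.5 · 10 = $22.5.

Deadweight loss = $22.5 million.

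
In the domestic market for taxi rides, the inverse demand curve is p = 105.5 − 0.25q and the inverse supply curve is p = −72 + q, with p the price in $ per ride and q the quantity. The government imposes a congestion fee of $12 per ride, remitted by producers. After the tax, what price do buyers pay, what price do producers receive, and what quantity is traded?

Buyers pay $72.4; producers receive $60.4; quantity = 132.4.

Rewrite in direct form: qd = 422 − 4p and qs = p + 72.
Before the tax: set 422 − 4p = p + 72 → p* = $70, q* = 142.
With the tax collected from producers, supply shifts: qs = (p − 12) + 72.
New equilibrium: buyers pay $72.4, producers receive $60.4, q = 132.4. (Wedge: pb − ps = 12.)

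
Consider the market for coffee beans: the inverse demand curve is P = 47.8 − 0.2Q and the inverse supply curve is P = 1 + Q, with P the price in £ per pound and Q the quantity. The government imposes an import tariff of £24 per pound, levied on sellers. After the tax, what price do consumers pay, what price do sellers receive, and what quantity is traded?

Inverting to Q(P) form: Qd = 239 − 5P; Qs = P − 1.
Before the tax: set 239 − 5P = P − 1 → P* = £40, Q* = 39.
With the tax collected from sellers, supply shifts: Qs = (P − 24) − 1.
Solving gives Q = 19 with consumers paying £44 and sellers receiving £20 (the £24 wedge).
The less price-elastic side of the market bears the larger share of a per-unit tax.

Consumers pay £44; sellers receive £20; quantity = 19.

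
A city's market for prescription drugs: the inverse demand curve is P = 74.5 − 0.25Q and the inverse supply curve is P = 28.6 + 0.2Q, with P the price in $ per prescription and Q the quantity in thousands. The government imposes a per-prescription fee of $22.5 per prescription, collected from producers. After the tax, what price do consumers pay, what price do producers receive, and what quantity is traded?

Consumers pay $61.5; producers receive $39; quantity = 52.

Rewrite in direct form: Qd = 298 − 4P and Qs = 5P − 143.
Before the tax: set 298 − 4P = 5P − 143 → P* = $49, Q* = 102.
With the tax collected from producers, supply shifts: Qs = 5(P − 22.5) − 143.
Solving gives Q = 52 with consumers paying $61.5 and producers receiving $39 (the $22.5 wedge).
The less price-elastic side of the market bears the larger share of a per-unit tax.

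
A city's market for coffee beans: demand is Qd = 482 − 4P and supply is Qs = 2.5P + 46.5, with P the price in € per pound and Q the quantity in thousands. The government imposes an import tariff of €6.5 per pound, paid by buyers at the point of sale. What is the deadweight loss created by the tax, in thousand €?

Deadweight loss = €32.5 thousand.

Before the tax: set 482 − 4P = 2.5P + 46.5 → P* = €67, Q* = 214.
With the tax collected from buyers, demand (in seller-price terms) shifts: Qd = 482 − 4(P + 6.5).
Solving gives Q = 204 with buyers paying €69.5 and producers receiving €63 (the €6.5 wedge).
Quantity falls by |ΔQ| = |214 − 204| = 10.
DWL = ½ · t · |ΔQ| = ½ · 6.5 · 10 = €32.5.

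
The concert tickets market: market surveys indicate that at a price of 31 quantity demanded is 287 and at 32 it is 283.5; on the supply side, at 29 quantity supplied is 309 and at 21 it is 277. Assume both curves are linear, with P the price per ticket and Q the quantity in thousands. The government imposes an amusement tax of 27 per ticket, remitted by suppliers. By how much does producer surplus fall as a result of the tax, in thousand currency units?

Producer surplus falls by 3475.08 thousand.

Demand slope: (283.5 − 287)/(32 − 31) = -3.5, so Qd = 395.5 − 3.5P.
Supply slope: (277 − 309)/(21 − 29) = 4, so Qs = 4P + 193.
Without the tax, 395.5 − 3.5P = 4P + 193 gives 7.5P = 202.5, so P* = 27 and Q* = 301.
With the tax collected from suppliers, supply shifts: Qs = 4(P − 27) + 193.
New equilibrium: buyers pay 41.4, suppliers receive 14.4, Q = 250.6. (Wedge: Pb − Ps = 27.)
ΔPS is the trapezoid between Q = 250.6 and Q = 301 of height 12.6: ½ · (301 + 250.6) · 12.6 = 3475.08.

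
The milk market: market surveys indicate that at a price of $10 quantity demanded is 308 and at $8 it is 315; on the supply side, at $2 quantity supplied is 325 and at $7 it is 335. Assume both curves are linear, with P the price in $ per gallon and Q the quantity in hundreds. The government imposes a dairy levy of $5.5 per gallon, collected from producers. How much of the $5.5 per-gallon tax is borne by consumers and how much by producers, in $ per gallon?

Demand slope: (315 − 308)/(8 − 10) = -3.5, so Qd = 343 − 3.5P.
Supply slope: (335 − 325)/(7 − 2) = 2, so Qs = 2P + 321.
Without the tax, 343 − 3.5P = 2P + 321 gives 5.5P = 22, so P* = $4 and Q* = 329.
With the tax collected from producers, supply shifts: Qs = 2(P − 5.5) + 321.
New equilibrium: consumers pay $6, producers receive $0.5, Q = 322. (Wedge: Pb − Ps = 5.5.)
Burden on consumers: $2; on producers: $3.5. (They sum to $5.5.)
The less price-elastic side of the market bears the larger share of a per-unit tax.

Consumers bear $2 per gallon; producers bear $3.5 per gallon.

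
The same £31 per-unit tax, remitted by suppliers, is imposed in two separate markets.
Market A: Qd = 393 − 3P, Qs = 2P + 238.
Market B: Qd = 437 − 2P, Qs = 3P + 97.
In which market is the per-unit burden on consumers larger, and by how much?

Market A: pre-tax P* = £31, Q* = 300; post-tax Q = 262.8; per-unit burden on consumers = £12.4.
Market B: pre-tax P* = £68, Q* = 301; post-tax Q = 263.8; per-unit burden on consumers = £18.6.
Difference: £12.4 vs £18.6 → market B is larger by £6.2.

Market B, by £6.2.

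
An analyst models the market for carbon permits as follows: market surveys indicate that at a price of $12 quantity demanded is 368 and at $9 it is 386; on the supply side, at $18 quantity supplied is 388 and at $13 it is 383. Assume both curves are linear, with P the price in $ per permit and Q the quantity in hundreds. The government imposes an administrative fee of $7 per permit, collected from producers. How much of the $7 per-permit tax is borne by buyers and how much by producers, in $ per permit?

Demand slope: (386 − 368)/(9 − 12) = -6, so Qd = 440 − 6P.
Supply slope: (383 − 388)/(13 − 18) = 1, so Qs = P + 370.
Without the tax, 440 − 6P = P + 370 gives 7P = 70, so P* = $10 and Q* = 380.
With the tax collected from producers, supply shifts: Qs = (P − 7) + 370.
Solving gives Q = 374 with buyers paying $11 and producers receiving $4 (the $7 wedge).
Burden on buyers: $1; on producers: $6. (They sum to $7.)

Buyers bear $1 per permit; producers bear $6 per permit.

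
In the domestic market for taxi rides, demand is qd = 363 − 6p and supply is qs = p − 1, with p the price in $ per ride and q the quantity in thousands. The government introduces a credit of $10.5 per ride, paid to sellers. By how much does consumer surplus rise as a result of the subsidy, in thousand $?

Consumer surplus rises by $83.25 thousand.

Before the subsidy: set 363 − 6p = p − 1 → p* = $52, q* = 51.
With a per-unit subsidy paid to sellers, each receives p + 10.5 per unit sold, so supply becomes qs = (p + 10.5) − 1.
Solving gives q = 60 with consumers paying $50.5 and sellers receiving $61 (the $10.5 wedge).
ΔCS is the trapezoid between Q = 60 and Q = 51 of height $1.5: ½ · (51 + 60) · 1.5 = $83.25.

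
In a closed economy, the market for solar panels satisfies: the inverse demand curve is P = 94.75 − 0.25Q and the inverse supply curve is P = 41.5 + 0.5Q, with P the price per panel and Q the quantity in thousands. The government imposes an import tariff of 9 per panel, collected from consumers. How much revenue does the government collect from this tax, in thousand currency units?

Rewrite in direct form: Qd = 379 − 4P and Qs = 2P − 83.
Before the tax: set 379 − 4P = 2P − 83 → P* = 77, Q* = 71.
With the tax collected from consumers, demand (in seller-price terms) shifts: Qd = 379 − 4(P + 9).
New equilibrium: consumers pay 80, producers receive 71, Q = 59. (Wedge: Pb − Ps = 9.)
Revenue = t · Q = 9 · 59 = 531.

Tax revenue = 531 thousand.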